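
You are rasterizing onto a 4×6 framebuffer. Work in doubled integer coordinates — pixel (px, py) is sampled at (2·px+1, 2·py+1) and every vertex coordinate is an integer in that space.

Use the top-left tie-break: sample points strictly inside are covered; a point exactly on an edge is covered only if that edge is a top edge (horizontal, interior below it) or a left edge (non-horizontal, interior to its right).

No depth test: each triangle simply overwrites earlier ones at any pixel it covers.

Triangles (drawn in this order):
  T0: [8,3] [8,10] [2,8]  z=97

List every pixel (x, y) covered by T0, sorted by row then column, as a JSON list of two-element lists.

T0:
  2·area = 42
  edge (8, 3)→(8, 10): d=(0,7) right/bottom  bias=-1
  edge (8, 10)→(2, 8): d=(-6,-2) top-left  bias=+0
  edge (2, 8)→(8, 3): d=(6,-5) top-left  bias=+0
    (3,2)@(7, 5): e=[7,28,7] → X
    (2,3)@(5, 7): e=[21,12,9] → X
    (2,4)@(5, 9): e=[21,0,21] → X  [on edge]
    (2,5)@(5, 11): e=[21,-12,33] → .
    (3,5)@(7, 11): e=[7,-8,43] → .
  covered (5 px):
    . . . .
    . . . .
    . . . X
    . . X X
    . . X X
    . . . .

Result: [[3,2],[2,3],[3,3],[2,4],[3,4]]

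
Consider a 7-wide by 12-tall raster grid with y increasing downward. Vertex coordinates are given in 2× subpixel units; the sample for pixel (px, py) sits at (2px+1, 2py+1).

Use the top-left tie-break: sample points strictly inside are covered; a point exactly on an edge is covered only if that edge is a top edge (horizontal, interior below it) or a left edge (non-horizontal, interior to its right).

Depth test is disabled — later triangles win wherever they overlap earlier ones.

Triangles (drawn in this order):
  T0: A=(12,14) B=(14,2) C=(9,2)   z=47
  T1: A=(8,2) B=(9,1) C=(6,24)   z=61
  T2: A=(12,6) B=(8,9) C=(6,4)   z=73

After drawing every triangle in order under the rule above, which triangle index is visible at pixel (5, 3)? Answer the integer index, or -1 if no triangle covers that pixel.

T0:
  2·area = 60  (B↔C swapped to make it positive)
  edge (12, 14)→(9, 2): d=(-3,-12) top-left  bias=+0
  edge (9, 2)→(14, 2): d=(5,0) top-left  bias=+0
  edge (14, 2)→(12, 14): d=(-2,12) right/bottom  bias=-1
    (5,1)@(11, 3): e=[21,5,34] → #
    (6,1)@(13, 3): e=[45,5,10] → #
    (5,2)@(11, 5): e=[15,15,30] → #
    (5,3)@(11, 7): e=[9,25,26] → #
    (5,4)@(11, 9): e=[3,35,22] → #
    (6,4)@(13, 9): e=[27,35,-2] → ·
    (5,5)@(11, 11): e=[-3,45,18] → ·
  covered (7 px):
    · · · · · · ·
    · · · · · # #
    · · · · · # #
    · · · · · # #
    · · · · · # ·
    · · · · · · ·
    · · · · · · ·
    · · · · · · ·
    · · · · · · ·
    · · · · · · ·
    · · · · · · ·
    · · · · · · ·
T1:
  2·area = 20
  edge (8, 2)→(9, 1): d=(1,-1) top-left  bias=+0
  edge (9, 1)→(6, 24): d=(-3,23) right/bottom  bias=-1
  edge (6, 24)→(8, 2): d=(2,-22) top-left  bias=+0
    (4,0)@(9, 1): e=[0,0,20] → ·  [on edge]
    (3,1)@(7, 3): e=[0,40,-20] → ·  [on edge]
    (2,2)@(5, 5): e=[0,80,-60] → ·  [on edge]
    (1,3)@(3, 7): e=[0,120,-100] → ·  [on edge]
    (0,4)@(1, 9): e=[0,160,-140] → ·  [on edge]
    (3,6)@(7, 13): e=[10,10,0] → #  [on edge]
    (4,6)@(9, 13): e=[12,-36,44] → ·
    (3,7)@(7, 15): e=[12,4,4] → #
    (4,7)@(9, 15): e=[14,-42,48] → ·
    (3,8)@(7, 17): e=[14,-2,8] → ·
  covered (2 px):
    · · · · · · ·
    · · · · · · ·
    · · · · · · ·
    · · · · · · ·
    · · · · · · ·
    · · · · · · ·
    · · · # · · ·
    · · · # · · ·
    · · · · · · ·
    · · · · · · ·
    · · · · · · ·
    · · · · · · ·
T2:
  2·area = 26
  edge (12, 6)→(8, 9): d=(-4,3) right/bottom  bias=-1
  edge (8, 9)→(6, 4): d=(-2,-5) top-left  bias=+0
  edge (6, 4)→(12, 6): d=(6,2) right/bottom  bias=-1
    (1,1)@(3, 3): e=[39,-13,0] → ·  [on edge]
    (3,2)@(7, 5): e=[19,3,4] → #
    (4,2)@(9, 5): e=[13,13,0] → ·  [on edge]
    (3,3)@(7, 7): e=[11,-1,16] → ·
    (4,3)@(9, 7): e=[5,9,12] → #
    (5,3)@(11, 7): e=[-1,19,8] → ·
    (4,4)@(9, 9): e=[-3,5,24] → ·
  covered (2 px):
    · · · · · · ·
    · · · · · · ·
    · · · # · · ·
    · · · · # · ·
    · · · · · · ·
    · · · · · · ·
    · · · · · · ·
    · · · · · · ·
    · · · · · · ·
    · · · · · · ·
    · · · · · · ·
    · · · · · · ·

Z-buffer (winner per pixel, '.' = empty):
  . . . . . . .
  . . . . . 0 0
  . . . 2 . 0 0
  . . . . 2 0 0
  . . . . . 0 .
  . . . . . . .
  . . . 1 . . .
  . . . 1 . . .
  . . . . . . .
  . . . . . . .
  . . . . . . .
  . . . . . . .

Result: 0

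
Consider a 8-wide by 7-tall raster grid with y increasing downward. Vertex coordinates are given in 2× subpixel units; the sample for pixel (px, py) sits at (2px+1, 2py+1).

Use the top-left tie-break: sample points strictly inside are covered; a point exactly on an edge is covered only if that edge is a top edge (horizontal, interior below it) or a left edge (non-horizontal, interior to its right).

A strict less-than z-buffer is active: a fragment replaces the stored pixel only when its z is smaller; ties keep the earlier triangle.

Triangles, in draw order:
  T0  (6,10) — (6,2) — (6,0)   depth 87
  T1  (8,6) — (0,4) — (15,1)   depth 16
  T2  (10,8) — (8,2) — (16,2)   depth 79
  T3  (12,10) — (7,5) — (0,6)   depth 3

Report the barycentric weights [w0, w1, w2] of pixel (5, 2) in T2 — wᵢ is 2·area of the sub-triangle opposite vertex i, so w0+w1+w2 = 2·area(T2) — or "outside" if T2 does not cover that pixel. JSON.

T0:
  degenerate (2·area = 0) — covers nothing
T1:
  2·area = 54
  edge (8, 6)→(0, 4): d=(-8,-2) top-left  bias=+0
  edge (0, 4)→(15, 1): d=(15,-3) top-left  bias=+0
  edge (15, 1)→(8, 6): d=(-7,5) right/bottom  bias=-1
    (7,0)@(15, 1): e=[54,0,0] → ·  [on edge]
    (2,1)@(5, 3): e=[18,0,36] → █  [on edge]
    (3,1)@(7, 3): e=[22,6,26] → █
    (4,1)@(9, 3): e=[26,12,16] → █
    (5,1)@(11, 3): e=[30,18,6] → █
    (6,1)@(13, 3): e=[34,24,-4] → ·
    (2,2)@(5, 5): e=[2,30,22] → █
    (5,2)@(11, 5): e=[14,48,-8] → ·
    (2,3)@(5, 7): e=[-14,60,8] → ·
    (3,3)@(7, 7): e=[-10,66,-2] → ·
    (4,3)@(9, 7): e=[-6,72,-12] → ·
    (0,5)@(1, 11): e=[-54,108,0] → ·  [on edge]
  covered (7 px):
    · · · · · · · ·
    · · █ █ █ █ · ·
    · · █ █ █ · · ·
    · · · · · · · ·
    · · · · · · · ·
    · · · · · · · ·
    · · · · · · · ·
T2:
  2·area = 48
  edge (10, 8)→(8, 2): d=(-2,-6) top-left  bias=+0
  edge (8, 2)→(16, 2): d=(8,0) top-left  bias=+0
  edge (16, 2)→(10, 8): d=(-6,6) right/bottom  bias=-1
    (4,1)@(9, 3): e=[4,8,36] → █
    (5,1)@(11, 3): e=[16,8,24] → █
    (6,1)@(13, 3): e=[28,8,12] → █
    (7,1)@(15, 3): e=[40,8,0] → ·  [on edge]
    (4,2)@(9, 5): e=[0,24,24] → █  [on edge]
    (6,2)@(13, 5): e=[24,24,0] → ·  [on edge]
    (4,3)@(9, 7): e=[-4,40,12] → ·
    (5,3)@(11, 7): e=[8,40,0] → ·  [on edge]
    (4,4)@(9, 9): e=[-8,56,0] → ·  [on edge]
    (3,5)@(7, 11): e=[-24,72,0] → ·  [on edge]
    (5,5)@(11, 11): e=[0,72,-24] → ·  [on edge]
    (2,6)@(5, 13): e=[-40,88,0] → ·  [on edge]
  covered (5 px):
    · · · · · · · ·
    · · · · █ █ █ ·
    · · · · █ █ · ·
    · · · · · · · ·
    · · · · · · · ·
    · · · · · · · ·
    · · · · · · · ·
T3:
  2·area = 40  (B↔C swapped to make it positive)
  edge (12, 10)→(0, 6): d=(-12,-4) top-left  bias=+0
  edge (0, 6)→(7, 5): d=(7,-1) top-left  bias=+0
  edge (7, 5)→(12, 10): d=(5,5) right/bottom  bias=-1
    (1,0)@(3, 1): e=[72,-32,0] → ·  [on edge]
    (2,1)@(5, 3): e=[56,-16,0] → ·  [on edge]
    (3,2)@(7, 5): e=[40,0,0] → ·  [on edge]
    (1,3)@(3, 7): e=[0,10,30] → █  [on edge]
    (2,3)@(5, 7): e=[8,12,20] → █
    (3,3)@(7, 7): e=[16,14,10] → █
    (4,3)@(9, 7): e=[24,16,0] → ·  [on edge]
    (1,4)@(3, 9): e=[-24,24,40] → ·
    (2,4)@(5, 9): e=[-16,26,30] → ·
    (3,4)@(7, 9): e=[-8,28,20] → ·
    (4,4)@(9, 9): e=[0,30,10] → █  [on edge]
    (5,4)@(11, 9): e=[8,32,0] → ·  [on edge]
    (6,5)@(13, 11): e=[-8,48,0] → ·  [on edge]
    (7,5)@(15, 11): e=[0,50,-10] → ·  [on edge]
    (7,6)@(15, 13): e=[-24,64,0] → ·  [on edge]
  covered (4 px):
    · · · · · · · ·
    · · · · · · · ·
    · · · · · · · ·
    · █ █ █ · · · ·
    · · · · █ · · ·
    · · · · · · · ·
    · · · · · · · ·

Result: [24,12,12]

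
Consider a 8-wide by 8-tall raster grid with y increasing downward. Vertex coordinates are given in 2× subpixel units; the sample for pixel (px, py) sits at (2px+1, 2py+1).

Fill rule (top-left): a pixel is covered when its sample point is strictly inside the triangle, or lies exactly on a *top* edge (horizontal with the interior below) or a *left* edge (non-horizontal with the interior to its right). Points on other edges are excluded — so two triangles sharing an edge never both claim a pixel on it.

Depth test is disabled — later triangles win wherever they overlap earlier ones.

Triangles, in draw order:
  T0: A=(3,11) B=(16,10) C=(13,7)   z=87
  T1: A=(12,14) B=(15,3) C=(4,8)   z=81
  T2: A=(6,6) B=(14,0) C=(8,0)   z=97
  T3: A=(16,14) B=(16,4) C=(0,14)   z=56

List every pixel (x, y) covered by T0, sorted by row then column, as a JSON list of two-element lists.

T0:
  2·area = 42  (B↔C swapped to make it positive)
  edge (3, 11)→(13, 7): d=(10,-4) top-left  bias=+0
  edge (13, 7)→(16, 10): d=(3,3) right/bottom  bias=-1
  edge (16, 10)→(3, 11): d=(-13,1) right/bottom  bias=-1
    (3,0)@(7, 1): e=[-84,0,126] → ·  [on edge]
    (4,1)@(9, 3): e=[-56,0,98] → ·  [on edge]
    (5,2)@(11, 5): e=[-28,0,70] → ·  [on edge]
    (6,3)@(13, 7): e=[0,0,42] → ·  [on edge]
    (4,4)@(9, 9): e=[4,18,20] → █
    (5,4)@(11, 9): e=[12,12,18] → █
    (6,4)@(13, 9): e=[20,6,16] → █
    (7,4)@(15, 9): e=[28,0,14] → ·  [on edge]
    (1,5)@(3, 11): e=[0,42,0] → ·  [on edge]
    (4,5)@(9, 11): e=[24,24,-6] → ·
    (5,5)@(11, 11): e=[32,18,-8] → ·
    (6,5)@(13, 11): e=[40,12,-10] → ·
  covered (3 px):
    · · · · · · · ·
    · · · · · · · ·
    · · · · · · · ·
    · · · · · · · ·
    · · · · █ █ █ ·
    · · · · · · · ·
    · · · · · · · ·
    · · · · · · · ·
T1:
  2·area = 106  (B↔C swapped to make it positive)
  edge (12, 14)→(4, 8): d=(-8,-6) top-left  bias=+0
  edge (4, 8)→(15, 3): d=(11,-5) top-left  bias=+0
  edge (15, 3)→(12, 14): d=(-3,11) right/bottom  bias=-1
    (7,1)@(15, 3): e=[106,0,0] → ·  [on edge]
    (5,2)@(11, 5): e=[66,2,38] → █
    (6,2)@(13, 5): e=[78,12,16] → █
    (7,2)@(15, 5): e=[90,22,-6] → ·
    (3,3)@(7, 7): e=[26,4,76] → █
    (4,3)@(9, 7): e=[38,14,54] → █
    (7,3)@(15, 7): e=[74,44,-12] → ·
    (3,4)@(7, 9): e=[10,26,70] → █
    (7,4)@(15, 9): e=[58,66,-18] → ·
    (3,5)@(7, 11): e=[-6,48,64] → ·
    (4,5)@(9, 11): e=[6,58,42] → █
    (6,5)@(13, 11): e=[30,78,-2] → ·
  covered (13 px):
    · · · · · · · ·
    · · · · · · · ·
    · · · · · █ █ ·
    · · · █ █ █ █ ·
    · · · █ █ █ █ ·
    · · · · █ █ · ·
    · · · · · █ · ·
    · · · · · · · ·
T2:
  2·area = 36  (B↔C swapped to make it positive)
  edge (6, 6)→(8, 0): d=(2,-6) top-left  bias=+0
  edge (8, 0)→(14, 0): d=(6,0) top-left  bias=+0
  edge (14, 0)→(6, 6): d=(-8,6) right/bottom  bias=-1
    (4,0)@(9, 1): e=[8,6,22] → █
    (5,0)@(11, 1): e=[20,6,10] → █
    (6,0)@(13, 1): e=[32,6,-2] → ·
    (3,1)@(7, 3): e=[0,18,18] → █  [on edge]
    (5,1)@(11, 3): e=[24,18,-6] → ·
    (3,2)@(7, 5): e=[4,30,2] → █
    (4,2)@(9, 5): e=[16,30,-10] → ·
    (3,3)@(7, 7): e=[8,42,-14] → ·
    (2,4)@(5, 9): e=[0,54,-18] → ·  [on edge]
    (1,7)@(3, 15): e=[0,90,-54] → ·  [on edge]
  covered (5 px):
    · · · · █ █ · ·
    · · · █ █ · · ·
    · · · █ · · · ·
    · · · · · · · ·
    · · · · · · · ·
    · · · · · · · ·
    · · · · · · · ·
    · · · · · · · ·
T3:
  2·area = 160  (B↔C swapped to make it positive)
  edge (16, 14)→(0, 14): d=(-16,0) right/bottom  bias=-1
  edge (0, 14)→(16, 4): d=(16,-10) top-left  bias=+0
  edge (16, 4)→(16, 14): d=(0,10) right/bottom  bias=-1
    (7,2)@(15, 5): e=[144,6,10] → █
    (6,3)@(13, 7): e=[112,18,30] → █
    (4,4)@(9, 9): e=[80,10,70] → █
    (5,4)@(11, 9): e=[80,30,50] → █
    (2,5)@(5, 11): e=[48,2,110] → █
    (3,5)@(7, 11): e=[48,22,90] → █
    (1,6)@(3, 13): e=[16,14,130] → █
    (1,7)@(3, 15): e=[-16,46,130] → ·
    (2,7)@(5, 15): e=[-16,66,110] → ·
    (3,7)@(7, 15): e=[-16,86,90] → ·
    (4,7)@(9, 15): e=[-16,106,70] → ·
    (5,7)@(11, 15): e=[-16,126,50] → ·
  covered (20 px):
    · · · · · · · ·
    · · · · · · · ·
    · · · · · · · █
    · · · · · · █ █
    · · · · █ █ █ █
    · · █ █ █ █ █ █
    · █ █ █ █ █ █ █
    · · · · · · · ·

Answer: [[4,4],[5,4],[6,4]]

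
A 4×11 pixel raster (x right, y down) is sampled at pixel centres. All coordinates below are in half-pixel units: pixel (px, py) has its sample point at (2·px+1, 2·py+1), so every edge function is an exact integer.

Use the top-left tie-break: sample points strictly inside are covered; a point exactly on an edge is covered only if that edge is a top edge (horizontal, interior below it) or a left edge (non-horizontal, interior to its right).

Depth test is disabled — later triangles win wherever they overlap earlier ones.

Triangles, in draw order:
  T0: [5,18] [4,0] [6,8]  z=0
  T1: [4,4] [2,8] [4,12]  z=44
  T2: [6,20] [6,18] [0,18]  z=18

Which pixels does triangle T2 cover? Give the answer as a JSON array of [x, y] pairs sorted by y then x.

T0:
  2·area = 28
  edge (5, 18)→(4, 0): d=(-1,-18) top-left  bias=+0
  edge (4, 0)→(6, 8): d=(2,8) right/bottom  bias=-1
  edge (6, 8)→(5, 18): d=(-1,10) right/bottom  bias=-1
    (2,2)@(5, 5): e=[13,2,13] → #
    (3,2)@(7, 5): e=[49,-14,-7] → ·
    (2,3)@(5, 7): e=[11,6,11] → #
    (3,3)@(7, 7): e=[47,-10,-9] → ·
    (2,4)@(5, 9): e=[9,10,9] → #
    (3,4)@(7, 9): e=[45,-6,-11] → ·
    (2,5)@(5, 11): e=[7,14,7] → #
    (3,5)@(7, 11): e=[43,-2,-13] → ·
    (2,6)@(5, 13): e=[5,18,5] → #
    (3,6)@(7, 13): e=[41,2,-15] → ·
    (2,7)@(5, 15): e=[3,22,3] → #
    (3,7)@(7, 15): e=[39,6,-17] → ·
  covered (7 px):
    · · · ·
    · · · ·
    · · # ·
    · · # ·
    · · # ·
    · · # ·
    · · # ·
    · · # ·
    · · # ·
    · · · ·
    · · · ·
T1:
  2·area = 16  (B↔C swapped to make it positive)
  edge (4, 4)→(4, 12): d=(0,8) right/bottom  bias=-1
  edge (4, 12)→(2, 8): d=(-2,-4) top-left  bias=+0
  edge (2, 8)→(4, 4): d=(2,-4) top-left  bias=+0
    (1,3)@(3, 7): e=[8,6,2] → #
    (2,3)@(5, 7): e=[-8,14,10] → ·
    (1,4)@(3, 9): e=[8,2,6] → #
    (2,4)@(5, 9): e=[-8,10,14] → ·
    (1,5)@(3, 11): e=[8,-2,10] → ·
  covered (2 px):
    · · · ·
    · · · ·
    · · · ·
    · # · ·
    · # · ·
    · · · ·
    · · · ·
    · · · ·
    · · · ·
    · · · ·
    · · · ·
T2:
  2·area = 12  (B↔C swapped to make it positive)
  edge (6, 20)→(0, 18): d=(-6,-2) top-left  bias=+0
  edge (0, 18)→(6, 18): d=(6,0) top-left  bias=+0
  edge (6, 18)→(6, 20): d=(0,2) right/bottom  bias=-1
    (1,9)@(3, 19): e=[0,6,6] → #  [on edge]
    (2,9)@(5, 19): e=[4,6,2] → #
    (3,9)@(7, 19): e=[8,6,-2] → ·
    (1,10)@(3, 21): e=[-12,18,6] → ·
    (2,10)@(5, 21): e=[-8,18,2] → ·
  covered (2 px):
    · · · ·
    · · · ·
    · · · ·
    · · · ·
    · · · ·
    · · · ·
    · · · ·
    · · · ·
    · · · ·
    · # # ·
    · · · ·

Result: [[1,9],[2,9]]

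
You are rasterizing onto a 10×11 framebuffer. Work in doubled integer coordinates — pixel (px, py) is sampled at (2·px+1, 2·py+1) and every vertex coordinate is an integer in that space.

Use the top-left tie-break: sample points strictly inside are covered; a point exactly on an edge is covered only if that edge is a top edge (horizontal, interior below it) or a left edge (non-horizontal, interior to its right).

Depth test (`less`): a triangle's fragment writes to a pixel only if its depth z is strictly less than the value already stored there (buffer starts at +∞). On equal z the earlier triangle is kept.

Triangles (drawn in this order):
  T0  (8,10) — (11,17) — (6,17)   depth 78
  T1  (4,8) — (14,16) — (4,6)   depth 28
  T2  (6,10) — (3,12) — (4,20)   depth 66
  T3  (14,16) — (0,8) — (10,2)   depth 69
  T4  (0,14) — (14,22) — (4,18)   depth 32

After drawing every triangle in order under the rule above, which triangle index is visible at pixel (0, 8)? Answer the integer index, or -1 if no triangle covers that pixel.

T0:
  2·area = 35
  edge (8, 10)→(11, 17): d=(3,7) right/bottom  bias=-1
  edge (11, 17)→(6, 17): d=(-5,0) right/bottom  bias=-1
  edge (6, 17)→(8, 10): d=(2,-7) top-left  bias=+0
    (2,1)@(5, 3): e=[0,70,-35] → ·  [on edge]
    (4,6)@(9, 13): e=[2,20,13] → █
    (5,6)@(11, 13): e=[-12,20,27] → ·
    (3,7)@(7, 15): e=[22,10,3] → █
    (5,7)@(11, 15): e=[-6,10,31] → ·
    (0,8)@(1, 17): e=[70,0,-35] → ·  [on edge]
    (1,8)@(3, 17): e=[56,0,-21] → ·  [on edge]
    (2,8)@(5, 17): e=[42,0,-7] → ·  [on edge]
    (3,8)@(7, 17): e=[28,0,7] → ·  [on edge]
    (4,8)@(9, 17): e=[14,0,21] → ·  [on edge]
    (5,8)@(11, 17): e=[0,0,35] → ·  [on edge]
    (6,8)@(13, 17): e=[-14,0,49] → ·  [on edge]
    (7,8)@(15, 17): e=[-28,0,63] → ·  [on edge]
    (8,8)@(17, 17): e=[-42,0,77] → ·  [on edge]
    (9,8)@(19, 17): e=[-56,0,91] → ·  [on edge]
  covered (3 px):
    · · · · · · · · · ·
    · · · · · · · · · ·
    · · · · · · · · · ·
    · · · · · · · · · ·
    · · · · · · · · · ·
    · · · · · · · · · ·
    · · · · █ · · · · ·
    · · · █ █ · · · · ·
    · · · · · · · · · ·
    · · · · · · · · · ·
    · · · · · · · · · ·
T1:
  2·area = 20  (B↔C swapped to make it positive)
  edge (4, 8)→(4, 6): d=(0,-2) top-left  bias=+0
  edge (4, 6)→(14, 16): d=(10,10) right/bottom  bias=-1
  edge (14, 16)→(4, 8): d=(-10,-8) top-left  bias=+0
    (0,1)@(1, 3): e=[-6,0,26] → ·  [on edge]
    (1,2)@(3, 5): e=[-2,0,22] → ·  [on edge]
    (2,3)@(5, 7): e=[2,0,18] → ·  [on edge]
    (3,4)@(7, 9): e=[6,0,14] → ·  [on edge]
    (4,5)@(9, 11): e=[10,0,10] → ·  [on edge]
    (5,6)@(11, 13): e=[14,0,6] → ·  [on edge]
    (6,7)@(13, 15): e=[18,0,2] → ·  [on edge]
    (7,8)@(15, 17): e=[22,0,-2] → ·  [on edge]
    (8,9)@(17, 19): e=[26,0,-6] → ·  [on edge]
    (9,10)@(19, 21): e=[30,0,-10] → ·  [on edge]
  covered (0 px):
    · · · · · · · · · ·
    · · · · · · · · · ·
    · · · · · · · · · ·
    · · · · · · · · · ·
    · · · · · · · · · ·
    · · · · · · · · · ·
    · · · · · · · · · ·
    · · · · · · · · · ·
    · · · · · · · · · ·
    · · · · · · · · · ·
    · · · · · · · · · ·
T2:
  2·area = 26  (B↔C swapped to make it positive)
  edge (6, 10)→(4, 20): d=(-2,10) right/bottom  bias=-1
  edge (4, 20)→(3, 12): d=(-1,-8) top-left  bias=+0
  edge (3, 12)→(6, 10): d=(3,-2) top-left  bias=+0
    (3,2)@(7, 5): e=[0,39,-13] → ·  [on edge]
    (2,5)@(5, 11): e=[8,17,1] → █
    (3,5)@(7, 11): e=[-12,33,5] → ·
    (2,6)@(5, 13): e=[4,15,7] → █
    (3,6)@(7, 13): e=[-16,31,11] → ·
    (2,7)@(5, 15): e=[0,13,13] → ·  [on edge]
  covered (2 px):
    · · · · · · · · · ·
    · · · · · · · · · ·
    · · · · · · · · · ·
    · · · · · · · · · ·
    · · · · · · · · · ·
    · · █ · · · · · · ·
    · · █ · · · · · · ·
    · · · · · · · · · ·
    · · · · · · · · · ·
    · · · · · · · · · ·
    · · · · · · · · · ·
T3:
  2·area = 164
  edge (14, 16)→(0, 8): d=(-14,-8) top-left  bias=+0
  edge (0, 8)→(10, 2): d=(10,-6) top-left  bias=+0
  edge (10, 2)→(14, 16): d=(4,14) right/bottom  bias=-1
    (4,1)@(9, 3): e=[142,4,18] → █
    (5,1)@(11, 3): e=[158,16,-10] → ·
    (2,2)@(5, 5): e=[82,0,82] → █  [on edge]
    (3,2)@(7, 5): e=[98,12,54] → █
    (5,2)@(11, 5): e=[130,36,-2] → ·
    (1,3)@(3, 7): e=[38,8,118] → █
    (5,3)@(11, 7): e=[102,56,6] → █
    (6,3)@(13, 7): e=[118,68,-22] → ·
    (1,4)@(3, 9): e=[10,28,126] → █
    (6,4)@(13, 9): e=[90,88,-14] → ·
    (1,5)@(3, 11): e=[-18,48,134] → ·
    (2,5)@(5, 11): e=[-2,60,106] → ·
  covered (21 px):
    · · · · · · · · · ·
    · · · · █ · · · · ·
    · · █ █ █ · · · · ·
    · █ █ █ █ █ · · · ·
    · █ █ █ █ █ · · · ·
    · · · █ █ █ · · · ·
    · · · · █ █ █ · · ·
    · · · · · · █ · · ·
    · · · · · · · · · ·
    · · · · · · · · · ·
    · · · · · · · · · ·
T4:
  2·area = 24
  edge (0, 14)→(14, 22): d=(14,8) right/bottom  bias=-1
  edge (14, 22)→(4, 18): d=(-10,-4) top-left  bias=+0
  edge (4, 18)→(0, 14): d=(-4,-4) top-left  bias=+0
    (0,7)@(1, 15): e=[6,18,0] → █  [on edge]
    (1,7)@(3, 15): e=[-10,26,8] → ·
    (0,8)@(1, 17): e=[34,-2,-8] → ·
    (1,8)@(3, 17): e=[18,6,0] → █  [on edge]
    (2,8)@(5, 17): e=[2,14,8] → █
    (3,8)@(7, 17): e=[-14,22,16] → ·
    (1,9)@(3, 19): e=[46,-14,-8] → ·
    (2,9)@(5, 19): e=[30,-6,0] → ·  [on edge]
    (3,9)@(7, 19): e=[14,2,8] → █
    (4,9)@(9, 19): e=[-2,10,16] → ·
    (3,10)@(7, 21): e=[42,-18,0] → ·  [on edge]
  covered (4 px):
    · · · · · · · · · ·
    · · · · · · · · · ·
    · · · · · · · · · ·
    · · · · · · · · · ·
    · · · · · · · · · ·
    · · · · · · · · · ·
    · · · · · · · · · ·
    █ · · · · · · · · ·
    · █ █ · · · · · · ·
    · · · █ · · · · · ·
    · · · · · · · · · ·

Z-buffer (winner per pixel, '.' = empty):
  . . . . . . . . . .
  . . . . 3 . . . . .
  . . 3 3 3 . . . . .
  . 3 3 3 3 3 . . . .
  . 3 3 3 3 3 . . . .
  . . 2 3 3 3 . . . .
  . . 2 . 3 3 3 . . .
  4 . . 0 0 . 3 . . .
  . 4 4 . . . . . . .
  . . . 4 . . . . . .
  . . . . . . . . . .

Answer: -1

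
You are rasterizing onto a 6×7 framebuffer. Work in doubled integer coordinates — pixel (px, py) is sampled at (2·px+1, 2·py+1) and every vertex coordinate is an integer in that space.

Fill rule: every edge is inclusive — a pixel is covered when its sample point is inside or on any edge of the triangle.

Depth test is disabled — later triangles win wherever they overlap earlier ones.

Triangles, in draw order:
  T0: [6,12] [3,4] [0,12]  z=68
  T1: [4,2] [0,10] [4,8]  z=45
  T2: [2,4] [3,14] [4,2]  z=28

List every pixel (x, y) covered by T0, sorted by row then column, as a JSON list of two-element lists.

T0:
  2·area = 48  (B↔C swapped to make it positive)
  edge (6, 12)→(0, 12): d=(-6,0) inclusive
  edge (0, 12)→(3, 4): d=(3,-8) inclusive
  edge (3, 4)→(6, 12): d=(3,8) inclusive
    (1,2)@(3, 5): e=[42,3,3] → █
    (2,2)@(5, 5): e=[42,19,-13] → ·
    (1,3)@(3, 7): e=[30,9,9] → █
    (2,3)@(5, 7): e=[30,25,-7] → ·
    (1,4)@(3, 9): e=[18,15,15] → █
    (2,4)@(5, 9): e=[18,31,-1] → ·
    (0,5)@(1, 11): e=[6,5,37] → █
    (2,5)@(5, 11): e=[6,37,5] → █
    (3,5)@(7, 11): e=[6,53,-11] → ·
    (0,6)@(1, 13): e=[-6,11,43] → ·
    (1,6)@(3, 13): e=[-6,27,27] → ·
    (2,6)@(5, 13): e=[-6,43,11] → ·
  covered (6 px):
    · · · · · ·
    · · · · · ·
    · █ · · · ·
    · █ · · · ·
    · █ · · · ·
    █ █ █ · · ·
    · · · · · ·
T1:
  2·area = 24  (B↔C swapped to make it positive)
  edge (4, 2)→(4, 8): d=(0,6) inclusive
  edge (4, 8)→(0, 10): d=(-4,2) inclusive
  edge (0, 10)→(4, 2): d=(4,-8) inclusive
    (1,2)@(3, 5): e=[6,14,4] → █
    (2,2)@(5, 5): e=[-6,10,20] → ·
    (1,3)@(3, 7): e=[6,6,12] → █
    (2,3)@(5, 7): e=[-6,2,28] → ·
    (0,4)@(1, 9): e=[18,2,4] → █
    (1,4)@(3, 9): e=[6,-2,20] → ·
    (0,5)@(1, 11): e=[18,-6,12] → ·
  covered (3 px):
    · · · · · ·
    · · · · · ·
    · █ · · · ·
    · █ · · · ·
    █ · · · · ·
    · · · · · ·
    · · · · · ·
T2:
  2·area = 22  (B↔C swapped to make it positive)
  edge (2, 4)→(4, 2): d=(2,-2) inclusive
  edge (4, 2)→(3, 14): d=(-1,12) inclusive
  edge (3, 14)→(2, 4): d=(-1,-10) inclusive
    (2,0)@(5, 1): e=[0,-11,33] → ·  [on edge]
    (1,1)@(3, 3): e=[0,11,11] → █  [on edge]
    (2,1)@(5, 3): e=[4,-13,31] → ·
    (0,2)@(1, 5): e=[0,33,-11] → ·  [on edge]
    (1,2)@(3, 5): e=[4,9,9] → █
    (2,2)@(5, 5): e=[8,-15,29] → ·
    (1,3)@(3, 7): e=[8,7,7] → █
    (2,3)@(5, 7): e=[12,-17,27] → ·
    (1,4)@(3, 9): e=[12,5,5] → █
    (2,4)@(5, 9): e=[16,-19,25] → ·
    (1,5)@(3, 11): e=[16,3,3] → █
    (2,5)@(5, 11): e=[20,-21,23] → ·
  covered (6 px):
    · · · · · ·
    · █ · · · ·
    · █ · · · ·
    · █ · · · ·
    · █ · · · ·
    · █ · · · ·
    · █ · · · ·

Result: [[1,2],[1,3],[1,4],[0,5],[1,5],[2,5]]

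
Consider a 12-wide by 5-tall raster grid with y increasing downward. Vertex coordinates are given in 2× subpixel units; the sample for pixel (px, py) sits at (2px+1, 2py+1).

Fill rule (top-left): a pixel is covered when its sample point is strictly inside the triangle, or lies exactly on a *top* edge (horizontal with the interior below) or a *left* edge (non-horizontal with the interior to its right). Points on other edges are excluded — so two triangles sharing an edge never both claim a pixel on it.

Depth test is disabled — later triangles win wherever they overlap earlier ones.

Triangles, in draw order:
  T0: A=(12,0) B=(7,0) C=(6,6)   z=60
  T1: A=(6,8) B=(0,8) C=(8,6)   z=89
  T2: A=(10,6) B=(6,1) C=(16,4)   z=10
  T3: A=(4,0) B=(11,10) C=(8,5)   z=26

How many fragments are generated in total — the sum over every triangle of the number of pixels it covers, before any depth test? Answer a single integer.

T0:
  2·area = 30  (B↔C swapped to make it positive)
  edge (12, 0)→(6, 6): d=(-6,6) right/bottom  bias=-1
  edge (6, 6)→(7, 0): d=(1,-6) top-left  bias=+0
  edge (7, 0)→(12, 0): d=(5,0) top-left  bias=+0
    (3,0)@(7, 1): e=[24,1,5] → #
    (4,0)@(9, 1): e=[12,13,5] → #
    (5,0)@(11, 1): e=[0,25,5] → ·  [on edge]
    (3,1)@(7, 3): e=[12,3,15] → #
    (4,1)@(9, 3): e=[0,15,15] → ·  [on edge]
    (3,2)@(7, 5): e=[0,5,25] → ·  [on edge]
    (2,3)@(5, 7): e=[0,-5,35] → ·  [on edge]
    (1,4)@(3, 9): e=[0,-15,45] → ·  [on edge]
  covered (3 px):
    · · · # # · · · · · · ·
    · · · # · · · · · · · ·
    · · · · · · · · · · · ·
    · · · · · · · · · · · ·
    · · · · · · · · · · · ·
T1:
  2·area = 12
  edge (6, 8)→(0, 8): d=(-6,0) right/bottom  bias=-1
  edge (0, 8)→(8, 6): d=(8,-2) top-left  bias=+0
  edge (8, 6)→(6, 8): d=(-2,2) right/bottom  bias=-1
    (6,0)@(13, 1): e=[42,-30,0] → ·  [on edge]
    (5,1)@(11, 3): e=[30,-18,0] → ·  [on edge]
    (4,2)@(9, 5): e=[18,-6,0] → ·  [on edge]
    (2,3)@(5, 7): e=[6,2,4] → #
    (3,3)@(7, 7): e=[6,6,0] → ·  [on edge]
    (2,4)@(5, 9): e=[-6,18,0] → ·  [on edge]
  covered (1 px):
    · · · · · · · · · · · ·
    · · · · · · · · · · · ·
    · · · · · · · · · · · ·
    · · # · · · · · · · · ·
    · · · · · · · · · · · ·
T2:
  2·area = 38
  edge (10, 6)→(6, 1): d=(-4,-5) top-left  bias=+0
  edge (6, 1)→(16, 4): d=(10,3) right/bottom  bias=-1
  edge (16, 4)→(10, 6): d=(-6,2) right/bottom  bias=-1
    (4,1)@(9, 3): e=[7,11,20] → #
    (5,1)@(11, 3): e=[17,5,16] → #
    (6,1)@(13, 3): e=[27,-1,12] → ·
    (9,1)@(19, 3): e=[57,-19,0] → ·  [on edge]
    (4,2)@(9, 5): e=[-1,31,8] → ·
    (5,2)@(11, 5): e=[9,25,4] → #
    (6,2)@(13, 5): e=[19,19,0] → ·  [on edge]
    (3,3)@(7, 7): e=[-19,57,0] → ·  [on edge]
    (5,3)@(11, 7): e=[1,45,-8] → ·
    (0,4)@(1, 9): e=[-57,95,0] → ·  [on edge]
  covered (3 px):
    · · · · · · · · · · · ·
    · · · · # # · · · · · ·
    · · · · · # · · · · · ·
    · · · · · · · · · · · ·
    · · · · · · · · · · · ·
T3:
  2·area = 5  (B↔C swapped to make it positive)
  edge (4, 0)→(8, 5): d=(4,5) right/bottom  bias=-1
  edge (8, 5)→(11, 10): d=(3,5) right/bottom  bias=-1
  edge (11, 10)→(4, 0): d=(-7,-10) top-left  bias=+0
    (4,3)@(9, 7): e=[3,1,1] → #
    (5,3)@(11, 7): e=[-7,-9,21] → ·
    (4,4)@(9, 9): e=[11,7,-13] → ·
  covered (1 px):
    · · · · · · · · · · · ·
    · · · · · · · · · · · ·
    · · · · · · · · · · · ·
    · · · · # · · · · · · ·
    · · · · · · · · · · · ·

Answer: 8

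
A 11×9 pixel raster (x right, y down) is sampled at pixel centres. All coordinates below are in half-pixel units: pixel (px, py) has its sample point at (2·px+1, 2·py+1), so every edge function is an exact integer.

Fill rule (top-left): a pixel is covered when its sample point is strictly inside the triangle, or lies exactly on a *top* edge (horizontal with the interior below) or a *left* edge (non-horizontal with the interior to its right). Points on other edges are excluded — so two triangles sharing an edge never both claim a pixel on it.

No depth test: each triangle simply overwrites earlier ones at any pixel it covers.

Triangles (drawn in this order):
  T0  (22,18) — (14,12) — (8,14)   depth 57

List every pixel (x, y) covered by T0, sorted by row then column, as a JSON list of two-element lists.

T0:
  2·area = 52  (B↔C swapped to make it positive)
  edge (22, 18)→(8, 14): d=(-14,-4) top-left  bias=+0
  edge (8, 14)→(14, 12): d=(6,-2) top-left  bias=+0
  edge (14, 12)→(22, 18): d=(8,6) right/bottom  bias=-1
    (8,5)@(17, 11): e=[78,0,-26] → ·  [on edge]
    (5,6)@(11, 13): e=[26,0,26] → █  [on edge]
    (6,6)@(13, 13): e=[34,4,14] → █
    (7,6)@(15, 13): e=[42,8,2] → █
    (8,6)@(17, 13): e=[50,12,-10] → ·
    (2,7)@(5, 15): e=[-26,0,78] → ·  [on edge]
    (5,7)@(11, 15): e=[-2,12,42] → ·
    (6,7)@(13, 15): e=[6,16,30] → █
    (8,7)@(17, 15): e=[22,24,6] → █
    (9,7)@(19, 15): e=[30,28,-6] → ·
    (6,8)@(13, 17): e=[-22,28,46] → ·
    (7,8)@(15, 17): e=[-14,32,34] → ·
  covered (7 px):
    · · · · · · · · · · ·
    · · · · · · · · · · ·
    · · · · · · · · · · ·
    · · · · · · · · · · ·
    · · · · · · · · · · ·
    · · · · · · · · · · ·
    · · · · · █ █ █ · · ·
    · · · · · · █ █ █ · ·
    · · · · · · · · · █ ·

Result: [[5,6],[6,6],[7,6],[6,7],[7,7],[8,7],[9,8]]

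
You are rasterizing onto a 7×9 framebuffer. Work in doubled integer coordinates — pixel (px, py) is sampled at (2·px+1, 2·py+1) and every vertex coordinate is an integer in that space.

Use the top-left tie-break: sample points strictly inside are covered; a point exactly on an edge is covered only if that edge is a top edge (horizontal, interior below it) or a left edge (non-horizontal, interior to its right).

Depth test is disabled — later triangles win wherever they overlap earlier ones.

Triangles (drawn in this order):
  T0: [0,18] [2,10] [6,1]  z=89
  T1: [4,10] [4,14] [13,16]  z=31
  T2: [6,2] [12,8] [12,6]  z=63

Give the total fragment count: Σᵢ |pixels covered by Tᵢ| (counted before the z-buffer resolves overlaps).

T0:
  2·area = 14
  edge (0, 18)→(2, 10): d=(2,-8) top-left  bias=+0
  edge (2, 10)→(6, 1): d=(4,-9) top-left  bias=+0
  edge (6, 1)→(0, 18): d=(-6,17) right/bottom  bias=-1
    (1,4)@(3, 9): e=[6,5,3] → #
    (2,4)@(5, 9): e=[22,23,-31] → ·
    (1,5)@(3, 11): e=[10,13,-9] → ·
    (0,7)@(1, 15): e=[2,11,1] → #
    (1,7)@(3, 15): e=[18,29,-33] → ·
    (0,8)@(1, 17): e=[6,19,-11] → ·
  covered (2 px):
    · · · · · · ·
    · · · · · · ·
    · · · · · · ·
    · · · · · · ·
    · # · · · · ·
    · · · · · · ·
    · · · · · · ·
    # · · · · · ·
    · · · · · · ·
T1:
  2·area = 36  (B↔C swapped to make it positive)
  edge (4, 10)→(13, 16): d=(9,6) right/bottom  bias=-1
  edge (13, 16)→(4, 14): d=(-9,-2) top-left  bias=+0
  edge (4, 14)→(4, 10): d=(0,-4) top-left  bias=+0
    (2,5)@(5, 11): e=[3,29,4] → #
    (3,5)@(7, 11): e=[-9,33,12] → ·
    (2,6)@(5, 13): e=[21,11,4] → #
    (3,6)@(7, 13): e=[9,15,12] → #
    (4,6)@(9, 13): e=[-3,19,20] → ·
    (2,7)@(5, 15): e=[39,-7,4] → ·
    (3,7)@(7, 15): e=[27,-3,12] → ·
    (4,7)@(9, 15): e=[15,1,20] → #
    (5,7)@(11, 15): e=[3,5,28] → #
    (6,7)@(13, 15): e=[-9,9,36] → ·
    (4,8)@(9, 17): e=[33,-17,20] → ·
    (5,8)@(11, 17): e=[21,-13,28] → ·
  covered (5 px):
    · · · · · · ·
    · · · · · · ·
    · · · · · · ·
    · · · · · · ·
    · · · · · · ·
    · · # · · · ·
    · · # # · · ·
    · · · · # # ·
    · · · · · · ·
T2:
  2·area = 12  (B↔C swapped to make it positive)
  edge (6, 2)→(12, 6): d=(6,4) right/bottom  bias=-1
  edge (12, 6)→(12, 8): d=(0,2) right/bottom  bias=-1
  edge (12, 8)→(6, 2): d=(-6,-6) top-left  bias=+0
    (2,0)@(5, 1): e=[-2,14,0] → ·  [on edge]
    (3,1)@(7, 3): e=[2,10,0] → #  [on edge]
    (4,1)@(9, 3): e=[-6,6,12] → ·
    (3,2)@(7, 5): e=[14,10,-12] → ·
    (4,2)@(9, 5): e=[6,6,0] → #  [on edge]
    (5,2)@(11, 5): e=[-2,2,12] → ·
    (4,3)@(9, 7): e=[18,6,-12] → ·
    (5,3)@(11, 7): e=[10,2,0] → #  [on edge]
    (6,3)@(13, 7): e=[2,-2,12] → ·
    (5,4)@(11, 9): e=[22,2,-12] → ·
    (6,4)@(13, 9): e=[14,-2,0] → ·  [on edge]
  covered (3 px):
    · · · · · · ·
    · · · # · · ·
    · · · · # · ·
    · · · · · # ·
    · · · · · · ·
    · · · · · · ·
    · · · · · · ·
    · · · · · · ·
    · · · · · · ·

Answer: 10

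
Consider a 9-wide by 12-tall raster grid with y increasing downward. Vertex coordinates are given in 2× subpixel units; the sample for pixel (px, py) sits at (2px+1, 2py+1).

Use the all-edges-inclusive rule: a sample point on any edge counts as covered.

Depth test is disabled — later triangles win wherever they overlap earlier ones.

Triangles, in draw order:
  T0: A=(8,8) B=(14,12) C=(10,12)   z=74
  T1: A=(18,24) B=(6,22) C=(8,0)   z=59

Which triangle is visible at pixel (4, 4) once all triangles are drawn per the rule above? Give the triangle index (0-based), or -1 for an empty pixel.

T0:
  2·area = 16
  edge (8, 8)→(14, 12): d=(6,4) inclusive
  edge (14, 12)→(10, 12): d=(-4,0) inclusive
  edge (10, 12)→(8, 8): d=(-2,-4) inclusive
    (4,4)@(9, 9): e=[2,12,2] → #
    (5,4)@(11, 9): e=[-6,12,10] → ·
    (4,5)@(9, 11): e=[14,4,-2] → ·
    (5,5)@(11, 11): e=[6,4,6] → #
    (6,5)@(13, 11): e=[-2,4,14] → ·
    (5,6)@(11, 13): e=[18,-4,2] → ·
  covered (2 px):
    · · · · · · · · ·
    · · · · · · · · ·
    · · · · · · · · ·
    · · · · · · · · ·
    · · · · # · · · ·
    · · · · · # · · ·
    · · · · · · · · ·
    · · · · · · · · ·
    · · · · · · · · ·
    · · · · · · · · ·
    · · · · · · · · ·
    · · · · · · · · ·
T1:
  2·area = 268
  edge (18, 24)→(6, 22): d=(-12,-2) inclusive
  edge (6, 22)→(8, 0): d=(2,-22) inclusive
  edge (8, 0)→(18, 24): d=(10,24) inclusive
    (4,1)@(9, 3): e=[234,28,6] → #
    (5,1)@(11, 3): e=[238,72,-42] → ·
    (4,2)@(9, 5): e=[210,32,26] → #
    (5,2)@(11, 5): e=[214,76,-22] → ·
    (4,3)@(9, 7): e=[186,36,46] → #
    (5,3)@(11, 7): e=[190,80,-2] → ·
    (4,4)@(9, 9): e=[162,40,66] → #
    (5,4)@(11, 9): e=[166,84,18] → #
    (6,4)@(13, 9): e=[170,128,-30] → ·
    (3,5)@(7, 11): e=[134,0,134] → #  [on edge]
    (6,5)@(13, 11): e=[146,132,-10] → ·
    (3,6)@(7, 13): e=[110,4,154] → #
  covered (34 px):
    · · · · · · · · ·
    · · · · # · · · ·
    · · · · # · · · ·
    · · · · # · · · ·
    · · · · # # · · ·
    · · · # # # · · ·
    · · · # # # # · ·
    · · · # # # # · ·
    · · · # # # # # ·
    · · · # # # # # ·
    · · · # # # # # ·
    · · · · · · # # #

Z-buffer (winner per pixel, '.' = empty):
  . . . . . . . . .
  . . . . 1 . . . .
  . . . . 1 . . . .
  . . . . 1 . . . .
  . . . . 1 1 . . .
  . . . 1 1 1 . . .
  . . . 1 1 1 1 . .
  . . . 1 1 1 1 . .
  . . . 1 1 1 1 1 .
  . . . 1 1 1 1 1 .
  . . . 1 1 1 1 1 .
  . . . . . . 1 1 1

Answer: 1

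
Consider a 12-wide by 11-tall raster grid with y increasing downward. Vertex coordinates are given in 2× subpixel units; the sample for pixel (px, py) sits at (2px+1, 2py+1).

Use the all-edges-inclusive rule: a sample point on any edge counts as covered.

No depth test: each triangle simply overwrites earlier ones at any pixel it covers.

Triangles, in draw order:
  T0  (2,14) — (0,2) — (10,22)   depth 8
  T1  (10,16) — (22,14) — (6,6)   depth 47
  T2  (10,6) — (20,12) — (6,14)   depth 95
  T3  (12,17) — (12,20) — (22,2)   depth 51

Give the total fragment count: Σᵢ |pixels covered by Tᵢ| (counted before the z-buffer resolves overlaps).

T0:
  2·area = 80
  edge (2, 14)→(0, 2): d=(-2,-12) inclusive
  edge (0, 2)→(10, 22): d=(10,20) inclusive
  edge (10, 22)→(2, 14): d=(-8,-8) inclusive
    (0,2)@(1, 5): e=[6,10,64] → X
    (1,2)@(3, 5): e=[30,-30,80] → .
    (0,3)@(1, 7): e=[2,30,48] → X
    (1,3)@(3, 7): e=[26,-10,64] → .
    (0,4)@(1, 9): e=[-2,50,32] → .
    (1,4)@(3, 9): e=[22,10,48] → X
    (2,4)@(5, 9): e=[46,-30,64] → .
    (1,5)@(3, 11): e=[18,30,32] → X
    (2,5)@(5, 11): e=[42,-10,48] → .
    (0,6)@(1, 13): e=[-10,90,0] → .  [on edge]
    (1,6)@(3, 13): e=[14,50,16] → X
    (2,6)@(5, 13): e=[38,10,32] → X
    (1,7)@(3, 15): e=[10,70,0] → X  [on edge]
    (2,8)@(5, 17): e=[30,50,0] → X  [on edge]
    (3,9)@(7, 19): e=[50,30,0] → X  [on edge]
    (4,10)@(9, 21): e=[70,10,0] → X  [on edge]
  covered (12 px):
    . . . . . . . . . . . .
    . . . . . . . . . . . .
    X . . . . . . . . . . .
    X . . . . . . . . . . .
    . X . . . . . . . . . .
    . X . . . . . . . . . .
    . X X . . . . . . . . .
    . X X . . . . . . . . .
    . . X X . . . . . . . .
    . . . X . . . . . . . .
    . . . . X . . . . . . .
T1:
  2·area = 128  (B↔C swapped to make it positive)
  edge (10, 16)→(6, 6): d=(-4,-10) inclusive
  edge (6, 6)→(22, 14): d=(16,8) inclusive
  edge (22, 14)→(10, 16): d=(-12,2) inclusive
    (3,3)@(7, 7): e=[6,8,114] → X
    (4,3)@(9, 7): e=[26,-8,110] → .
    (3,4)@(7, 9): e=[-2,40,90] → .
    (4,4)@(9, 9): e=[18,24,86] → X
    (5,4)@(11, 9): e=[38,8,82] → X
    (6,4)@(13, 9): e=[58,-8,78] → .
    (4,5)@(9, 11): e=[10,56,62] → X
    (6,5)@(13, 11): e=[50,24,54] → X
    (7,5)@(15, 11): e=[70,8,50] → X
    (8,5)@(17, 11): e=[90,-8,46] → .
    (4,6)@(9, 13): e=[2,88,38] → X
    (8,6)@(17, 13): e=[82,24,22] → X
  covered (16 px):
    . . . . . . . . . . . .
    . . . . . . . . . . . .
    . . . . . . . . . . . .
    . . . X . . . . . . . .
    . . . . X X . . . . . .
    . . . . X X X X . . . .
    . . . . X X X X X X . .
    . . . . . X X X . . . .
    . . . . . . . . . . . .
    . . . . . . . . . . . .
    . . . . . . . . . . . .
T2:
  2·area = 104
  edge (10, 6)→(20, 12): d=(10,6) inclusive
  edge (20, 12)→(6, 14): d=(-14,2) inclusive
  edge (6, 14)→(10, 6): d=(4,-8) inclusive
    (2,1)@(5, 3): e=[0,156,-52] → .  [on edge]
    (5,3)@(11, 7): e=[4,88,12] → X
    (6,3)@(13, 7): e=[-8,84,28] → .
    (4,4)@(9, 9): e=[36,64,4] → X
    (6,4)@(13, 9): e=[12,56,36] → X
    (7,4)@(15, 9): e=[0,52,52] → X  [on edge]
    (8,4)@(17, 9): e=[-12,48,68] → .
    (4,5)@(9, 11): e=[56,36,12] → X
    (8,5)@(17, 11): e=[8,20,76] → X
    (9,5)@(19, 11): e=[-4,16,92] → .
    (3,6)@(7, 13): e=[88,12,4] → X
    (6,6)@(13, 13): e=[52,0,52] → X  [on edge]
  covered (14 px):
    . . . . . . . . . . . .
    . . . . . . . . . . . .
    . . . . . . . . . . . .
    . . . . . X . . . . . .
    . . . . X X X X . . . .
    . . . . X X X X X . . .
    . . . X X X X . . . . .
    . . . . . . . . . . . .
    . . . . . . . . . . . .
    . . . . . . . . . . . .
    . . . . . . . . . . . .
T3:
  2·area = 30  (B↔C swapped to make it positive)
  edge (12, 17)→(22, 2): d=(10,-15) inclusive
  edge (22, 2)→(12, 20): d=(-10,18) inclusive
  edge (12, 20)→(12, 17): d=(0,-3) inclusive
    (9,3)@(19, 7): e=[5,4,21] → X
    (10,3)@(21, 7): e=[35,-32,27] → .
    (9,4)@(19, 9): e=[25,-16,21] → .
    (8,5)@(17, 11): e=[15,0,15] → X  [on edge]
    (9,5)@(19, 11): e=[45,-36,21] → .
    (7,6)@(15, 13): e=[5,16,9] → X
    (8,6)@(17, 13): e=[35,-20,15] → .
    (7,7)@(15, 15): e=[25,-4,9] → .
    (6,8)@(13, 17): e=[15,12,3] → X
    (7,8)@(15, 17): e=[45,-24,9] → .
    (6,9)@(13, 19): e=[35,-8,3] → .
  covered (4 px):
    . . . . . . . . . . . .
    . . . . . . . . . . . .
    . . . . . . . . . . . .
    . . . . . . . . . X . .
    . . . . . . . . . . . .
    . . . . . . . . X . . .
    . . . . . . . X . . . .
    . . . . . . . . . . . .
    . . . . . . X . . . . .
    . . . . . . . . . . . .
    . . . . . . . . . . . .

Answer: 46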